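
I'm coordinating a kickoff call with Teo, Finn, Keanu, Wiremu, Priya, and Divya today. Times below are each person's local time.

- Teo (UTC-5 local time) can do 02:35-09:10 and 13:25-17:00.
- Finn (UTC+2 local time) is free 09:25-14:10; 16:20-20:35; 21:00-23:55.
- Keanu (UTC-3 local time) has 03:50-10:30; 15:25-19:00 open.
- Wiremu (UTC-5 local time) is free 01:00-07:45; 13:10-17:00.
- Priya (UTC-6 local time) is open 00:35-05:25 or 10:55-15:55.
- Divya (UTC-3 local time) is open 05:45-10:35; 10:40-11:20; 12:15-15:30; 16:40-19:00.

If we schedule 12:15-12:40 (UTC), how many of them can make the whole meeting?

4

Teo in UTC: 07:35-14:10, 18:25-22:00 (add 5h to convert from UTC-5).
Finn in UTC: 07:25-12:10, 14:20-18:35, 19:00-21:55 (subtract 2h to convert from UTC+2).
Keanu in UTC: 06:50-13:30, 18:25-22:00 (add 3h to convert from UTC-3).
Wiremu in UTC: 06:00-12:45, 18:10-22:00 (add 5h to convert from UTC-5).
Priya in UTC: 06:35-11:25, 16:55-21:55 (add 6h to convert from UTC-6).
Divya in UTC: 08:45-13:35, 13:40-14:20, 15:15-18:30, 19:40-22:00 (add 3h to convert from UTC-3).
Teo, Keanu, Wiremu, and Divya can make the full 12:15-12:40 slot — that's 4.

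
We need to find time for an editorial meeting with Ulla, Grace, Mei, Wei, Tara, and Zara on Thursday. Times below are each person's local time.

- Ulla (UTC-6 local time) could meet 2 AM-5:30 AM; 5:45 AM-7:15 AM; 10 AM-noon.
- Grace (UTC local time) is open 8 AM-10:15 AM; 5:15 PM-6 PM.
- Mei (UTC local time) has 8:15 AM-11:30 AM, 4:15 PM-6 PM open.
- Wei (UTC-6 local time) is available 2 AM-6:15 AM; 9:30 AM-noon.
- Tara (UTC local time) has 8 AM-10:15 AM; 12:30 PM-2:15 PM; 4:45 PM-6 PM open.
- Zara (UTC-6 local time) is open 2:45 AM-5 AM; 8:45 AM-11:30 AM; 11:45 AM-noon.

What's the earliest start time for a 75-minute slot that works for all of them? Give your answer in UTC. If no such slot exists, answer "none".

08:45

Ulla in UTC: 08:00-11:30, 11:45-13:15, 16:00-18:00 (add 6h to convert from UTC-6).
Grace in UTC: 08:00-10:15, 17:15-18:00.
Mei in UTC: 08:15-11:30, 16:15-18:00.
Wei in UTC: 08:00-12:15, 15:30-18:00 (add 6h to convert from UTC-6).
Tara in UTC: 08:00-10:15, 12:30-14:15, 16:45-18:00.
Zara in UTC: 08:45-11:00, 14:45-17:30, 17:45-18:00 (add 6h to convert from UTC-6).
Ulla ∩ Grace: 08:00-10:15, 17:15-18:00.
Ulla ∩ Grace ∩ Mei: 08:15-10:15, 17:15-18:00.
Ulla ∩ Grace ∩ Mei ∩ Wei: 08:15-10:15, 17:15-18:00.
Ulla ∩ Grace ∩ Mei ∩ Wei ∩ Tara: 08:15-10:15, 17:15-18:00.
Ulla ∩ Grace ∩ Mei ∩ Wei ∩ Tara ∩ Zara: 08:45-10:15, 17:15-17:30, 17:45-18:00.
The first common window of at least 75 minutes is 08:45-10:15, so the earliest start is 08:45.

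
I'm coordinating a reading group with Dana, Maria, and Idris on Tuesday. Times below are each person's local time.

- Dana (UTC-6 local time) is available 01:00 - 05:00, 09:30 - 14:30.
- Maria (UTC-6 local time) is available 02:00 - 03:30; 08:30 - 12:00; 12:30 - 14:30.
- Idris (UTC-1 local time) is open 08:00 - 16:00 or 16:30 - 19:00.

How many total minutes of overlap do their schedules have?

240

Dana in UTC: 07:00-11:00, 15:30-20:30 (add 6h to convert from UTC-6).
Maria in UTC: 08:00-09:30, 14:30-18:00, 18:30-20:30 (add 6h to convert from UTC-6).
Idris in UTC: 09:00-17:00, 17:30-20:00 (add 1h to convert from UTC-1).
Dana ∩ Maria: 08:00-09:30, 15:30-18:00, 18:30-20:30.
Dana ∩ Maria ∩ Idris: 09:00-09:30, 15:30-17:00, 17:30-18:00, 18:30-20:00.
Summing the common windows: 30 + 90 + 30 + 90 = 240 minutes.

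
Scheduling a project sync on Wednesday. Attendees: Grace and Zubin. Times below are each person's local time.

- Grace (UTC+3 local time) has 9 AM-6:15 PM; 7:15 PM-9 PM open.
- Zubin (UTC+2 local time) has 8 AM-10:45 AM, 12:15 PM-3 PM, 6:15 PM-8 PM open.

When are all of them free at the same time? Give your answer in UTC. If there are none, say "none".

Grace in UTC: 06:00-15:15, 16:15-18:00 (subtract 3h to convert from UTC+3).
Zubin in UTC: 06:00-08:45, 10:15-13:00, 16:15-18:00 (subtract 2h to convert from UTC+2).
Grace ∩ Zubin: 06:00-08:45, 10:15-13:00, 16:15-18:00.
So the common availability across everyone is 06:00-08:45, 10:15-13:00, 16:15-18:00.

06:00-08:45, 10:15-13:00, 16:15-18:00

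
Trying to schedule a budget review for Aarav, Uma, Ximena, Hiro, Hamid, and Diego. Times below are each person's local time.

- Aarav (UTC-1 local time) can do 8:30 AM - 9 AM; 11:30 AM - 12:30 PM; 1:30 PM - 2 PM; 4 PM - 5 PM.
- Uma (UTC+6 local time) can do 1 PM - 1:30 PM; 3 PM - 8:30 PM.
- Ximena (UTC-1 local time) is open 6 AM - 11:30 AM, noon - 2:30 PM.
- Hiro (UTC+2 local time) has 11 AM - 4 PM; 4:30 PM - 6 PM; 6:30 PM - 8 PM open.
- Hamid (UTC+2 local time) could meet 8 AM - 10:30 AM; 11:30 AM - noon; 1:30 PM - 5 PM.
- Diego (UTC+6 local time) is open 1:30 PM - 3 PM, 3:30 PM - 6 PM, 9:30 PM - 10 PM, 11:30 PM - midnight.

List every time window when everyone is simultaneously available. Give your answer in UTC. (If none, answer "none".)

09:30-10:00

Aarav in UTC: 09:30-10:00, 12:30-13:30, 14:30-15:00, 17:00-18:00 (add 1h to convert from UTC-1).
Uma in UTC: 07:00-07:30, 09:00-14:30 (subtract 6h to convert from UTC+6).
Ximena in UTC: 07:00-12:30, 13:00-15:30 (add 1h to convert from UTC-1).
Hiro in UTC: 09:00-14:00, 14:30-16:00, 16:30-18:00 (subtract 2h to convert from UTC+2).
Hamid in UTC: 06:00-08:30, 09:30-10:00, 11:30-15:00 (subtract 2h to convert from UTC+2).
Diego in UTC: 07:30-09:00, 09:30-12:00, 15:30-16:00, 17:30-18:00 (subtract 6h to convert from UTC+6).
Aarav ∩ Uma: 09:30-10:00, 12:30-13:30.
Aarav ∩ Uma ∩ Ximena: 09:30-10:00, 13:00-13:30.
Aarav ∩ Uma ∩ Ximena ∩ Hiro: 09:30-10:00, 13:00-13:30.
Aarav ∩ Uma ∩ Ximena ∩ Hiro ∩ Hamid: 09:30-10:00, 13:00-13:30.
Aarav ∩ Uma ∩ Ximena ∩ Hiro ∩ Hamid ∩ Diego: 09:30-10:00.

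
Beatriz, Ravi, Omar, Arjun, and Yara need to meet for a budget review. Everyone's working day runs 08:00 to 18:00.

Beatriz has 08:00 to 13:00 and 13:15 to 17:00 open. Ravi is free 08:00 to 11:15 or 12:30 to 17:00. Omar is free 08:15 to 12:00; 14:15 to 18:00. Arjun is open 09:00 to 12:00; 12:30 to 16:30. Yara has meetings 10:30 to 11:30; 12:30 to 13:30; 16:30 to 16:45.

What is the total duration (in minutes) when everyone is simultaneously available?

Beatriz free: 08:00-13:00, 13:15-17:00.
Ravi free: 08:00-11:15, 12:30-17:00.
Omar free: 08:15-12:00, 14:15-18:00.
Arjun free: 09:00-12:00, 12:30-16:30.
Yara free: 08:00-10:30, 11:30-12:30, 13:30-16:30, 16:45-18:00 (invert busy blocks within the working day).
Beatriz ∩ Ravi: 08:00-11:15, 12:30-13:00, 13:15-17:00.
Beatriz ∩ Ravi ∩ Omar: 08:15-11:15, 14:15-17:00.
Beatriz ∩ Ravi ∩ Omar ∩ Arjun: 09:00-11:15, 14:15-16:30.
Beatriz ∩ Ravi ∩ Omar ∩ Arjun ∩ Yara: 09:00-10:30, 14:15-16:30.
Summing the common windows: 90 + 135 = 225 minutes.

225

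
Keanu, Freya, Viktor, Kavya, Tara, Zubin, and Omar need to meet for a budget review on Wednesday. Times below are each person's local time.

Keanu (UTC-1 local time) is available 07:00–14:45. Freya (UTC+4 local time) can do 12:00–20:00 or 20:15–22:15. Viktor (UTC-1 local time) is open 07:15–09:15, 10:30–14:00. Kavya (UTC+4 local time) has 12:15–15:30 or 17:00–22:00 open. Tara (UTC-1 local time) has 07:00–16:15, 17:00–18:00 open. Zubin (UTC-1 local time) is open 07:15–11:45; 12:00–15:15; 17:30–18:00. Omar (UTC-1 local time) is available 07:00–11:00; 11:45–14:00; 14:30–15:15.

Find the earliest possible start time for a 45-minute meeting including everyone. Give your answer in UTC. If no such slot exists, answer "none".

08:15

Keanu in UTC: 08:00-15:45 (add 1h to convert from UTC-1).
Freya in UTC: 08:00-16:00, 16:15-18:15 (subtract 4h to convert from UTC+4).
Viktor in UTC: 08:15-10:15, 11:30-15:00 (add 1h to convert from UTC-1).
Kavya in UTC: 08:15-11:30, 13:00-18:00 (subtract 4h to convert from UTC+4).
Tara in UTC: 08:00-17:15, 18:00-19:00 (add 1h to convert from UTC-1).
Zubin in UTC: 08:15-12:45, 13:00-16:15, 18:30-19:00 (add 1h to convert from UTC-1).
Omar in UTC: 08:00-12:00, 12:45-15:00, 15:30-16:15 (add 1h to convert from UTC-1).
Keanu ∩ Freya: 08:00-15:45.
Keanu ∩ Freya ∩ Viktor: 08:15-10:15, 11:30-15:00.
Keanu ∩ Freya ∩ Viktor ∩ Kavya: 08:15-10:15, 13:00-15:00.
Keanu ∩ Freya ∩ Viktor ∩ Kavya ∩ Tara: 08:15-10:15, 13:00-15:00.
Keanu ∩ Freya ∩ Viktor ∩ Kavya ∩ Tara ∩ Zubin: 08:15-10:15, 13:00-15:00.
Keanu ∩ Freya ∩ Viktor ∩ Kavya ∩ Tara ∩ Zubin ∩ Omar: 08:15-10:15, 13:00-15:00.
The first common window of at least 45 minutes is 08:15-10:15, so the earliest start is 08:15.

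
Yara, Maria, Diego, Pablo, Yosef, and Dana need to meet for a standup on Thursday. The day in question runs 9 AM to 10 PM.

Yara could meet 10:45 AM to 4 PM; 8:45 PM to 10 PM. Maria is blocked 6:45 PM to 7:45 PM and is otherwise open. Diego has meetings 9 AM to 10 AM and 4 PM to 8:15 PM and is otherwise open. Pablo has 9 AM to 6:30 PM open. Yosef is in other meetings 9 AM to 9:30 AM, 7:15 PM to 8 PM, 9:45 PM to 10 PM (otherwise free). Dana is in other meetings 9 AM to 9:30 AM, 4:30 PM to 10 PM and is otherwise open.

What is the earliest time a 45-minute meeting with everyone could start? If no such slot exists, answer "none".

10:45

Yara free: 10:45-16:00, 20:45-22:00.
Maria free: 09:00-18:45, 19:45-22:00 (invert busy blocks within the working day).
Diego free: 10:00-16:00, 20:15-22:00 (invert busy blocks within the working day).
Pablo free: 09:00-18:30.
Yosef free: 09:30-19:15, 20:00-21:45 (invert busy blocks within the working day).
Dana free: 09:30-16:30 (invert busy blocks within the working day).
Yara ∩ Maria: 10:45-16:00, 20:45-22:00.
Yara ∩ Maria ∩ Diego: 10:45-16:00, 20:45-22:00.
Yara ∩ Maria ∩ Diego ∩ Pablo: 10:45-16:00.
Yara ∩ Maria ∩ Diego ∩ Pablo ∩ Yosef: 10:45-16:00.
Yara ∩ Maria ∩ Diego ∩ Pablo ∩ Yosef ∩ Dana: 10:45-16:00.
So the common availability across everyone is 10:45-16:00.
The first common window of at least 45 minutes is 10:45-16:00, so the earliest start is 10:45.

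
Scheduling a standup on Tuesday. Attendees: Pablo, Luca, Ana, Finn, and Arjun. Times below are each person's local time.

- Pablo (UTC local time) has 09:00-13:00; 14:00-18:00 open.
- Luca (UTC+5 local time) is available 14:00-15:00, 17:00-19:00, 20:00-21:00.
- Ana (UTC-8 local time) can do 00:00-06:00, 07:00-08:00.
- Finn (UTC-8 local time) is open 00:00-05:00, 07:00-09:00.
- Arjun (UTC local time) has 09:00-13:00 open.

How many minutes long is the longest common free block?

Pablo in UTC: 09:00-13:00, 14:00-18:00.
Luca in UTC: 09:00-10:00, 12:00-14:00, 15:00-16:00 (subtract 5h to convert from UTC+5).
Ana in UTC: 08:00-14:00, 15:00-16:00 (add 8h to convert from UTC-8).
Finn in UTC: 08:00-13:00, 15:00-17:00 (add 8h to convert from UTC-8).
Arjun in UTC: 09:00-13:00.
Pablo ∩ Luca: 09:00-10:00, 12:00-13:00, 15:00-16:00.
Pablo ∩ Luca ∩ Ana: 09:00-10:00, 12:00-13:00, 15:00-16:00.
Pablo ∩ Luca ∩ Ana ∩ Finn: 09:00-10:00, 12:00-13:00, 15:00-16:00.
Pablo ∩ Luca ∩ Ana ∩ Finn ∩ Arjun: 09:00-10:00, 12:00-13:00.
The longest is 09:00-10:00 at 60 minutes.

60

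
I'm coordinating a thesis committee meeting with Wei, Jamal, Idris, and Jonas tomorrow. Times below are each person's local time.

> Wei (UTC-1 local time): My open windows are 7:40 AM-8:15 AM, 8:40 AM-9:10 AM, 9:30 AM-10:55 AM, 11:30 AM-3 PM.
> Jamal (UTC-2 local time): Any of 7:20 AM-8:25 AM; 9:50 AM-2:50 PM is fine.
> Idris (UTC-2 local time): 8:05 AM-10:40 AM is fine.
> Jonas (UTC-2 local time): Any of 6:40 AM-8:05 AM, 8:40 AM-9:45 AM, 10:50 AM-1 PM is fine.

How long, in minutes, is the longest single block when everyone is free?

Wei in UTC: 08:40-09:15, 09:40-10:10, 10:30-11:55, 12:30-16:00 (add 1h to convert from UTC-1).
Jamal in UTC: 09:20-10:25, 11:50-16:50 (add 2h to convert from UTC-2).
Idris in UTC: 10:05-12:40 (add 2h to convert from UTC-2).
Jonas in UTC: 08:40-10:05, 10:40-11:45, 12:50-15:00 (add 2h to convert from UTC-2).
Wei ∩ Jamal: 09:40-10:10, 11:50-11:55, 12:30-16:00.
Wei ∩ Jamal ∩ Idris: 10:05-10:10, 11:50-11:55, 12:30-12:40.
Wei ∩ Jamal ∩ Idris ∩ Jonas: ∅.
There is no time when everyone is free.
No common window exists, so the longest block is 0 minutes.

0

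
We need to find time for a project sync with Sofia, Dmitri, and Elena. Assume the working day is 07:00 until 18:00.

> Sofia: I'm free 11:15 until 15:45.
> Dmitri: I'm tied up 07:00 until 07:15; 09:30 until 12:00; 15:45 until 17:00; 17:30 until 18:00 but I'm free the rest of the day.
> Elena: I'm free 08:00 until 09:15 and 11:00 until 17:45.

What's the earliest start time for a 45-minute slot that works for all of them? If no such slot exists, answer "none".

12:00

Sofia free: 11:15-15:45.
Dmitri free: 07:15-09:30, 12:00-15:45, 17:00-17:30 (invert busy blocks within the working day).
Elena free: 08:00-09:15, 11:00-17:45.
Sofia ∩ Dmitri: 12:00-15:45.
Sofia ∩ Dmitri ∩ Elena: 12:00-15:45.
The first common window of at least 45 minutes is 12:00-15:45, so the earliest start is 12:00.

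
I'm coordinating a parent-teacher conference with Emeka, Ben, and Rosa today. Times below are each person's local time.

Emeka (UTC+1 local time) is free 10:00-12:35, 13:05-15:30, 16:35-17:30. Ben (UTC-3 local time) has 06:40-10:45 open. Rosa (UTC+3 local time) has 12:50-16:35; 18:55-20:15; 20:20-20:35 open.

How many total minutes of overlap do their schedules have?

195

Emeka in UTC: 09:00-11:35, 12:05-14:30, 15:35-16:30 (subtract 1h to convert from UTC+1).
Ben in UTC: 09:40-13:45 (add 3h to convert from UTC-3).
Rosa in UTC: 09:50-13:35, 15:55-17:15, 17:20-17:35 (subtract 3h to convert from UTC+3).
Emeka ∩ Ben: 09:40-11:35, 12:05-13:45.
Emeka ∩ Ben ∩ Rosa: 09:50-11:35, 12:05-13:35.
Those are the intersection windows.
Summing the common windows: 105 + 90 = 195 minutes.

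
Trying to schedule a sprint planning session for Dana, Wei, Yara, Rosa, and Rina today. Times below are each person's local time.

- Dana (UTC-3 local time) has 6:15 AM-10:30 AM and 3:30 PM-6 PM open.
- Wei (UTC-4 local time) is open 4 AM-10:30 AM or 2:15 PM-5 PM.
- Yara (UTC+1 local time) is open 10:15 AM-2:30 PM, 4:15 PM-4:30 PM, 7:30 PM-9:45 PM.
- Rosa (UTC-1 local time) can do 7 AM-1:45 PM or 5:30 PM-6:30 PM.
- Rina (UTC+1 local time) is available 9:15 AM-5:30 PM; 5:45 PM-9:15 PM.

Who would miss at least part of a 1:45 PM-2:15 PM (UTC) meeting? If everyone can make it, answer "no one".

Dana in UTC: 09:15-13:30, 18:30-21:00 (add 3h to convert from UTC-3).
Wei in UTC: 08:00-14:30, 18:15-21:00 (add 4h to convert from UTC-4).
Yara in UTC: 09:15-13:30, 15:15-15:30, 18:30-20:45 (subtract 1h to convert from UTC+1).
Rosa in UTC: 08:00-14:45, 18:30-19:30 (add 1h to convert from UTC-1).
Rina in UTC: 08:15-16:30, 16:45-20:15 (subtract 1h to convert from UTC+1).
Dana: not fully free for 13:45-14:15. Wei: free for 13:45-14:15. Yara: not fully free for 13:45-14:15. Rosa: free for 13:45-14:15. Rina: free for 13:45-14:15.

Dana, Yara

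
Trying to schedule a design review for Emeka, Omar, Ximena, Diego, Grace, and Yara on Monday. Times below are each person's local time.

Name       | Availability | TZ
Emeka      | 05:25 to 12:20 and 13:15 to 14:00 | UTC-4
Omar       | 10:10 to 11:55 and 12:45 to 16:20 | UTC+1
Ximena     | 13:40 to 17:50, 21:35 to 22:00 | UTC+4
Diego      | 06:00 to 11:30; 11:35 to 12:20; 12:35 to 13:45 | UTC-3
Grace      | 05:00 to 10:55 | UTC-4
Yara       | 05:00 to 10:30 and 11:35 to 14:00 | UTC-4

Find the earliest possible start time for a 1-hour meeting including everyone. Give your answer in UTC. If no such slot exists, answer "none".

Emeka in UTC: 09:25-16:20, 17:15-18:00 (add 4h to convert from UTC-4).
Omar in UTC: 09:10-10:55, 11:45-15:20 (subtract 1h to convert from UTC+1).
Ximena in UTC: 09:40-13:50, 17:35-18:00 (subtract 4h to convert from UTC+4).
Diego in UTC: 09:00-14:30, 14:35-15:20, 15:35-16:45 (add 3h to convert from UTC-3).
Grace in UTC: 09:00-14:55 (add 4h to convert from UTC-4).
Yara in UTC: 09:00-14:30, 15:35-18:00 (add 4h to convert from UTC-4).
Emeka ∩ Omar: 09:25-10:55, 11:45-15:20.
Emeka ∩ Omar ∩ Ximena: 09:40-10:55, 11:45-13:50.
Emeka ∩ Omar ∩ Ximena ∩ Diego: 09:40-10:55, 11:45-13:50.
Emeka ∩ Omar ∩ Ximena ∩ Diego ∩ Grace: 09:40-10:55, 11:45-13:50.
Emeka ∩ Omar ∩ Ximena ∩ Diego ∩ Grace ∩ Yara: 09:40-10:55, 11:45-13:50.
Those are the intersection windows.
The first common window of at least 60 minutes is 09:40-10:55, so the earliest start is 09:40.

09:40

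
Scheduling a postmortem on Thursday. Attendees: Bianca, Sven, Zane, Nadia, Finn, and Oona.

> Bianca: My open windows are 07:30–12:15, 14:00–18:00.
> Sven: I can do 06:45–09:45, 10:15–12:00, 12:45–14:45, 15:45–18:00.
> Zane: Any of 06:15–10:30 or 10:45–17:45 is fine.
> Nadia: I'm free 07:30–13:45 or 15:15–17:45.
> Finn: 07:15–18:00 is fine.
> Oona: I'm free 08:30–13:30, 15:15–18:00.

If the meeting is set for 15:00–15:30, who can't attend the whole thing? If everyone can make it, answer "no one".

Nadia, Oona, Sven

Bianca: free for 15:00-15:30. Sven: not fully free for 15:00-15:30. Zane: free for 15:00-15:30. Nadia: not fully free for 15:00-15:30. Finn: free for 15:00-15:30. Oona: not fully free for 15:00-15:30.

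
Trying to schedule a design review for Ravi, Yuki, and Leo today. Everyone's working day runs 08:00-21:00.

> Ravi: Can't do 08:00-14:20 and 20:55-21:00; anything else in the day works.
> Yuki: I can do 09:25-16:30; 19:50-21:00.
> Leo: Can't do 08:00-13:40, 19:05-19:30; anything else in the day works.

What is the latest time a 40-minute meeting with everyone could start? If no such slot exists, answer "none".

Ravi free: 14:20-20:55 (invert busy blocks within the working day).
Yuki free: 09:25-16:30, 19:50-21:00.
Leo free: 13:40-19:05, 19:30-21:00 (invert busy blocks within the working day).
Ravi ∩ Yuki: 14:20-16:30, 19:50-20:55.
Ravi ∩ Yuki ∩ Leo: 14:20-16:30, 19:50-20:55.
The last common window of at least 40 minutes is 19:50-20:55; a 40-minute meeting can start as late as 20:15 and still end by 20:55.

20:15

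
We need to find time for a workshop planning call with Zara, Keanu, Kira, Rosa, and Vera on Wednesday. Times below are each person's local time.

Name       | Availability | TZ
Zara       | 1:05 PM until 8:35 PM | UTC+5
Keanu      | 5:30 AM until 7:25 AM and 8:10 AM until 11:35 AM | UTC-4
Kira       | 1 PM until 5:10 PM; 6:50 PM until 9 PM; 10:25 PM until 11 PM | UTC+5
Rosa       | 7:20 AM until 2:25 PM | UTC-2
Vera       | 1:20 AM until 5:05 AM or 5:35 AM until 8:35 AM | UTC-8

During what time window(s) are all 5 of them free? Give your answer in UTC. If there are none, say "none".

Zara in UTC: 08:05-15:35 (subtract 5h to convert from UTC+5).
Keanu in UTC: 09:30-11:25, 12:10-15:35 (add 4h to convert from UTC-4).
Kira in UTC: 08:00-12:10, 13:50-16:00, 17:25-18:00 (subtract 5h to convert from UTC+5).
Rosa in UTC: 09:20-16:25 (add 2h to convert from UTC-2).
Vera in UTC: 09:20-13:05, 13:35-16:35 (add 8h to convert from UTC-8).
Zara ∩ Keanu: 09:30-11:25, 12:10-15:35.
Zara ∩ Keanu ∩ Kira: 09:30-11:25, 13:50-15:35.
Zara ∩ Keanu ∩ Kira ∩ Rosa: 09:30-11:25, 13:50-15:35.
Zara ∩ Keanu ∩ Kira ∩ Rosa ∩ Vera: 09:30-11:25, 13:50-15:35.
So the common availability across everyone is 09:30-11:25, 13:50-15:35.

09:30-11:25, 13:50-15:35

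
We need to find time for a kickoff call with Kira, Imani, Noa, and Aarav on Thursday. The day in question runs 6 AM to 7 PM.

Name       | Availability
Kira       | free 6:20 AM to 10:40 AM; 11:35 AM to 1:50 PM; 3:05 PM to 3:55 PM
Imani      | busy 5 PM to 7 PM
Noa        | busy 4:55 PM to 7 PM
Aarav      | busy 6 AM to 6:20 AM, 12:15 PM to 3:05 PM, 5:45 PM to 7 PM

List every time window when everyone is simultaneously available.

Kira free: 06:20-10:40, 11:35-13:50, 15:05-15:55.
Imani free: 06:00-17:00 (invert busy blocks within the working day).
Noa free: 06:00-16:55 (invert busy blocks within the working day).
Aarav free: 06:20-12:15, 15:05-17:45 (invert busy blocks within the working day).
Kira ∩ Imani: 06:20-10:40, 11:35-13:50, 15:05-15:55.
Kira ∩ Imani ∩ Noa: 06:20-10:40, 11:35-13:50, 15:05-15:55.
Kira ∩ Imani ∩ Noa ∩ Aarav: 06:20-10:40, 11:35-12:15, 15:05-15:55.

06:20-10:40, 11:35-12:15, 15:05-15:55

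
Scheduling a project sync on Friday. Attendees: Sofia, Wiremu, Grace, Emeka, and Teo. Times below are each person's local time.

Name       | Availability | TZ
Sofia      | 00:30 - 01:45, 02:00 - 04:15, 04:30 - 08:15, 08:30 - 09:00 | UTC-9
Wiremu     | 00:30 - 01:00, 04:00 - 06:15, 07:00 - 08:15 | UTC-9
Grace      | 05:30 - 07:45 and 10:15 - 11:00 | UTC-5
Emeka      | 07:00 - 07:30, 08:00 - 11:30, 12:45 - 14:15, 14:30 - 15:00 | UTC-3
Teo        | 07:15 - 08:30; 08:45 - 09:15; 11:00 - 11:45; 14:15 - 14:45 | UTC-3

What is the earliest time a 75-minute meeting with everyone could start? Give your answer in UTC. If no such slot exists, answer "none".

none

Sofia in UTC: 09:30-10:45, 11:00-13:15, 13:30-17:15, 17:30-18:00 (add 9h to convert from UTC-9).
Wiremu in UTC: 09:30-10:00, 13:00-15:15, 16:00-17:15 (add 9h to convert from UTC-9).
Grace in UTC: 10:30-12:45, 15:15-16:00 (add 5h to convert from UTC-5).
Emeka in UTC: 10:00-10:30, 11:00-14:30, 15:45-17:15, 17:30-18:00 (add 3h to convert from UTC-3).
Teo in UTC: 10:15-11:30, 11:45-12:15, 14:00-14:45, 17:15-17:45 (add 3h to convert from UTC-3).
Sofia ∩ Wiremu: 09:30-10:00, 13:00-13:15, 13:30-15:15, 16:00-17:15.
Sofia ∩ Wiremu ∩ Grace: ∅.
Sofia ∩ Wiremu ∩ Grace ∩ Emeka: ∅.
Sofia ∩ Wiremu ∩ Grace ∩ Emeka ∩ Teo: ∅.
There is no time when everyone is free.
No common window is at least 75 minutes long.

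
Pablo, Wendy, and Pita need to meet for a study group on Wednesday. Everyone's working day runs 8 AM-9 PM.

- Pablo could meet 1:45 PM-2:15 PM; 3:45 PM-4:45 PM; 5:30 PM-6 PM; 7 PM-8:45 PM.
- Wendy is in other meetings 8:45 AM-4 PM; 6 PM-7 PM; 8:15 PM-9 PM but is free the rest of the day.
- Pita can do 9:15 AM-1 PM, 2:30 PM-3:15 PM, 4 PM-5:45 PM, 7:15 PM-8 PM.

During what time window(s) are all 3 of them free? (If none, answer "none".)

16:00-16:45, 17:30-17:45, 19:15-20:00

Pablo free: 13:45-14:15, 15:45-16:45, 17:30-18:00, 19:00-20:45.
Wendy free: 08:00-08:45, 16:00-18:00, 19:00-20:15 (invert busy blocks within the working day).
Pita free: 09:15-13:00, 14:30-15:15, 16:00-17:45, 19:15-20:00.
Pablo ∩ Wendy: 16:00-16:45, 17:30-18:00, 19:00-20:15.
Pablo ∩ Wendy ∩ Pita: 16:00-16:45, 17:30-17:45, 19:15-20:00.
Those are the intersection windows.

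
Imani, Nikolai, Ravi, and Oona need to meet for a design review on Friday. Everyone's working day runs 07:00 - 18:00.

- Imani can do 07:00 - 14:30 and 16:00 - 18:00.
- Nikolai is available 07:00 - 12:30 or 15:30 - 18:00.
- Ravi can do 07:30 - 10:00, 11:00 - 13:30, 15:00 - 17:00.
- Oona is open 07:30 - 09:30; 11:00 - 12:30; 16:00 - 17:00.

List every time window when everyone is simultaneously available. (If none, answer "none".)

Imani ∩ Nikolai: 07:00-12:30, 16:00-18:00.
Imani ∩ Nikolai ∩ Ravi: 07:30-10:00, 11:00-12:30, 16:00-17:00.
Imani ∩ Nikolai ∩ Ravi ∩ Oona: 07:30-09:30, 11:00-12:30, 16:00-17:00.

07:30-09:30, 11:00-12:30, 16:00-17:00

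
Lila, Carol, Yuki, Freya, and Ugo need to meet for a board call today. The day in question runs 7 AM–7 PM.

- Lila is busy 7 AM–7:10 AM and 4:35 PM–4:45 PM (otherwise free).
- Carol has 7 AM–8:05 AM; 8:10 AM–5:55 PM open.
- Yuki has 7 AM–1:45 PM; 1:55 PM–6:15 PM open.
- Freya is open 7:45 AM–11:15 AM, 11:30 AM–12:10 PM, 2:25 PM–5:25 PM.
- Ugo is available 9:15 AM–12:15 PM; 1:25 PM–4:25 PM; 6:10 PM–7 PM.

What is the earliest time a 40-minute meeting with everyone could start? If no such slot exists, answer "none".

Lila free: 07:10-16:35, 16:45-19:00 (invert busy blocks within the working day).
Carol free: 07:00-08:05, 08:10-17:55.
Yuki free: 07:00-13:45, 13:55-18:15.
Freya free: 07:45-11:15, 11:30-12:10, 14:25-17:25.
Ugo free: 09:15-12:15, 13:25-16:25, 18:10-19:00.
Lila ∩ Carol: 07:10-08:05, 08:10-16:35, 16:45-17:55.
Lila ∩ Carol ∩ Yuki: 07:10-08:05, 08:10-13:45, 13:55-16:35, 16:45-17:55.
Lila ∩ Carol ∩ Yuki ∩ Freya: 07:45-08:05, 08:10-11:15, 11:30-12:10, 14:25-16:35, 16:45-17:25.
Lila ∩ Carol ∩ Yuki ∩ Freya ∩ Ugo: 09:15-11:15, 11:30-12:10, 14:25-16:25.
The first common window of at least 40 minutes is 09:15-11:15, so the earliest start is 09:15.

09:15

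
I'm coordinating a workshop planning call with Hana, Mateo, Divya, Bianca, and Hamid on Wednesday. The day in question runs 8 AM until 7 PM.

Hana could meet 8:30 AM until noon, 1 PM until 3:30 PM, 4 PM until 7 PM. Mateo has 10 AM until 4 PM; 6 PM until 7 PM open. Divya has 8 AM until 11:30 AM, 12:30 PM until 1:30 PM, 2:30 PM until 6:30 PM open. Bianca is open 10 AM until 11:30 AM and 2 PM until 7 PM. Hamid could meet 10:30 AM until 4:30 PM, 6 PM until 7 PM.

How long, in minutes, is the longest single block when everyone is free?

Hana ∩ Mateo: 10:00-12:00, 13:00-15:30, 18:00-19:00.
Hana ∩ Mateo ∩ Divya: 10:00-11:30, 13:00-13:30, 14:30-15:30, 18:00-18:30.
Hana ∩ Mateo ∩ Divya ∩ Bianca: 10:00-11:30, 14:30-15:30, 18:00-18:30.
Hana ∩ Mateo ∩ Divya ∩ Bianca ∩ Hamid: 10:30-11:30, 14:30-15:30, 18:00-18:30.
The longest is 10:30-11:30 at 60 minutes.

60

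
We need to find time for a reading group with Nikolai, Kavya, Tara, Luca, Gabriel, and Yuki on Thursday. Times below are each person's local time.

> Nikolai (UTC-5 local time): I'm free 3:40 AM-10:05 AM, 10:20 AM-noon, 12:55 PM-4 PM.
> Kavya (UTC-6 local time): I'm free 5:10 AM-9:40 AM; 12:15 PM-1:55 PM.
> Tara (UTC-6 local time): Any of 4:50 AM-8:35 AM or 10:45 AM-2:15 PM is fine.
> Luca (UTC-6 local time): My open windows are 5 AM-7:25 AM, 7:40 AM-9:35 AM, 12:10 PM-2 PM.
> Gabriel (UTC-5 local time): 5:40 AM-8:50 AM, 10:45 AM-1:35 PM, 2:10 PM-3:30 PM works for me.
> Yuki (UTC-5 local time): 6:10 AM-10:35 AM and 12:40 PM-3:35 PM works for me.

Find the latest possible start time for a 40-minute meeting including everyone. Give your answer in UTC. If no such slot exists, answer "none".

19:15

Nikolai in UTC: 08:40-15:05, 15:20-17:00, 17:55-21:00 (add 5h to convert from UTC-5).
Kavya in UTC: 11:10-15:40, 18:15-19:55 (add 6h to convert from UTC-6).
Tara in UTC: 10:50-14:35, 16:45-20:15 (add 6h to convert from UTC-6).
Luca in UTC: 11:00-13:25, 13:40-15:35, 18:10-20:00 (add 6h to convert from UTC-6).
Gabriel in UTC: 10:40-13:50, 15:45-18:35, 19:10-20:30 (add 5h to convert from UTC-5).
Yuki in UTC: 11:10-15:35, 17:40-20:35 (add 5h to convert from UTC-5).
Nikolai ∩ Kavya: 11:10-15:05, 15:20-15:40, 18:15-19:55.
Nikolai ∩ Kavya ∩ Tara: 11:10-14:35, 18:15-19:55.
Nikolai ∩ Kavya ∩ Tara ∩ Luca: 11:10-13:25, 13:40-14:35, 18:15-19:55.
Nikolai ∩ Kavya ∩ Tara ∩ Luca ∩ Gabriel: 11:10-13:25, 13:40-13:50, 18:15-18:35, 19:10-19:55.
Nikolai ∩ Kavya ∩ Tara ∩ Luca ∩ Gabriel ∩ Yuki: 11:10-13:25, 13:40-13:50, 18:15-18:35, 19:10-19:55.
The last common window of at least 40 minutes is 19:10-19:55; a 40-minute meeting can start as late as 19:15 and still end by 19:55.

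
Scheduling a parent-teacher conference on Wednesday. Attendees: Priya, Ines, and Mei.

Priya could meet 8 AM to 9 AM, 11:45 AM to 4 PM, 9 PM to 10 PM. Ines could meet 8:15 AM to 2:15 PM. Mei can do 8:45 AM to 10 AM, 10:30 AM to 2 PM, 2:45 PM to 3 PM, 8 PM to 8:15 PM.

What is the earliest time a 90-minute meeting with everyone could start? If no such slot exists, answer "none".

11:45

Priya ∩ Ines: 08:15-09:00, 11:45-14:15.
Priya ∩ Ines ∩ Mei: 08:45-09:00, 11:45-14:00.
The first common window of at least 90 minutes is 11:45-14:00, so the earliest start is 11:45.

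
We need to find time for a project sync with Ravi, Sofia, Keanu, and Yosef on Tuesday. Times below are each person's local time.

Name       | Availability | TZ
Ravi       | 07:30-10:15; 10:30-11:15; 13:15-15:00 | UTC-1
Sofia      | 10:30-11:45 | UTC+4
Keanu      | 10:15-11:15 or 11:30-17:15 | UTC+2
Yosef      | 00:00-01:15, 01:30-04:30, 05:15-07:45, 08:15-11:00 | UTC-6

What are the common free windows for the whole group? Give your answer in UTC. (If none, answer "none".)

Ravi in UTC: 08:30-11:15, 11:30-12:15, 14:15-16:00 (add 1h to convert from UTC-1).
Sofia in UTC: 06:30-07:45 (subtract 4h to convert from UTC+4).
Keanu in UTC: 08:15-09:15, 09:30-15:15 (subtract 2h to convert from UTC+2).
Yosef in UTC: 06:00-07:15, 07:30-10:30, 11:15-13:45, 14:15-17:00 (add 6h to convert from UTC-6).
Ravi ∩ Sofia: ∅.
Ravi ∩ Sofia ∩ Keanu: ∅.
Ravi ∩ Sofia ∩ Keanu ∩ Yosef: ∅.
There is no time when everyone is free.

none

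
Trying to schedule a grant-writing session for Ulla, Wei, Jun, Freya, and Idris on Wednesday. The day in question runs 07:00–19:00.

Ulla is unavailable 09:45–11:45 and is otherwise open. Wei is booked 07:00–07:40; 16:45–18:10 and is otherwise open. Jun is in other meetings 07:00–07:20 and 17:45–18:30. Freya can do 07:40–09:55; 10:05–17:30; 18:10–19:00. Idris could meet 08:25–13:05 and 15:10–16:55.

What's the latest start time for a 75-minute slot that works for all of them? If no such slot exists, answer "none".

15:30

Ulla free: 07:00-09:45, 11:45-19:00 (invert busy blocks within the working day).
Wei free: 07:40-16:45, 18:10-19:00 (invert busy blocks within the working day).
Jun free: 07:20-17:45, 18:30-19:00 (invert busy blocks within the working day).
Freya free: 07:40-09:55, 10:05-17:30, 18:10-19:00.
Idris free: 08:25-13:05, 15:10-16:55.
Ulla ∩ Wei: 07:40-09:45, 11:45-16:45, 18:10-19:00.
Ulla ∩ Wei ∩ Jun: 07:40-09:45, 11:45-16:45, 18:30-19:00.
Ulla ∩ Wei ∩ Jun ∩ Freya: 07:40-09:45, 11:45-16:45, 18:30-19:00.
Ulla ∩ Wei ∩ Jun ∩ Freya ∩ Idris: 08:25-09:45, 11:45-13:05, 15:10-16:45.
The last common window of at least 75 minutes is 15:10-16:45; a 75-minute meeting can start as late as 15:30 and still end by 16:45.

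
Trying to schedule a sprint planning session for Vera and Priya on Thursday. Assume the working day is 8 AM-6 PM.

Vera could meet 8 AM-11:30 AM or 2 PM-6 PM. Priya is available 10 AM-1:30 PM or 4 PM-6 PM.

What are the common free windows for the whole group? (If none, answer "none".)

10:00-11:30, 16:00-18:00

Vera ∩ Priya: 10:00-11:30, 16:00-18:00.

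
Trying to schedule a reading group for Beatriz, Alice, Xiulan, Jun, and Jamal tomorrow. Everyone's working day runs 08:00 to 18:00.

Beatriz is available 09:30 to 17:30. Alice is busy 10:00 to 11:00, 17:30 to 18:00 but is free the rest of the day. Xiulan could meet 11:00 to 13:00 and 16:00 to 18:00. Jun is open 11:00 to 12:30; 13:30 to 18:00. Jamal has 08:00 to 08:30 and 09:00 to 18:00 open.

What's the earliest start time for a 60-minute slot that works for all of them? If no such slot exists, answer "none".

Beatriz free: 09:30-17:30.
Alice free: 08:00-10:00, 11:00-17:30 (invert busy blocks within the working day).
Xiulan free: 11:00-13:00, 16:00-18:00.
Jun free: 11:00-12:30, 13:30-18:00.
Jamal free: 08:00-08:30, 09:00-18:00.
Beatriz ∩ Alice: 09:30-10:00, 11:00-17:30.
Beatriz ∩ Alice ∩ Xiulan: 11:00-13:00, 16:00-17:30.
Beatriz ∩ Alice ∩ Xiulan ∩ Jun: 11:00-12:30, 16:00-17:30.
Beatriz ∩ Alice ∩ Xiulan ∩ Jun ∩ Jamal: 11:00-12:30, 16:00-17:30.
Those are the intersection windows.
The first common window of at least 60 minutes is 11:00-12:30, so the earliest start is 11:00.

11:00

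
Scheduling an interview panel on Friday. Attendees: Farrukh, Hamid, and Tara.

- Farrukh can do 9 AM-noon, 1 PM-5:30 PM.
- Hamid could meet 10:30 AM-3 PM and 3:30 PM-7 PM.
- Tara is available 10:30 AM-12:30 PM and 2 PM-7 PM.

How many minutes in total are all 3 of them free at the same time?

Farrukh ∩ Hamid: 10:30-12:00, 13:00-15:00, 15:30-17:30.
Farrukh ∩ Hamid ∩ Tara: 10:30-12:00, 14:00-15:00, 15:30-17:30.
Summing the common windows: 90 + 60 + 120 = 270 minutes.

270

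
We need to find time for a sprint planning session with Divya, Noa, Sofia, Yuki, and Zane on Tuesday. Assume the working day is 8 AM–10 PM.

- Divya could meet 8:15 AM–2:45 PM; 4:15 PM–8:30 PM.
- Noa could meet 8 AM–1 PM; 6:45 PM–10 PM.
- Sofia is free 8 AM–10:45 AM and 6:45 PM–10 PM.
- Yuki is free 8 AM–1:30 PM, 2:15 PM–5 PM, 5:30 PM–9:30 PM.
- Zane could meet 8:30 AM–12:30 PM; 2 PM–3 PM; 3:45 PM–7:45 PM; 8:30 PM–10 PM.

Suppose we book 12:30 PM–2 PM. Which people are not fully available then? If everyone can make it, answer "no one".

Divya: free for 12:30-14:00. Noa: not fully free for 12:30-14:00. Sofia: not fully free for 12:30-14:00. Yuki: not fully free for 12:30-14:00. Zane: not fully free for 12:30-14:00.

Noa, Sofia, Yuki, Zane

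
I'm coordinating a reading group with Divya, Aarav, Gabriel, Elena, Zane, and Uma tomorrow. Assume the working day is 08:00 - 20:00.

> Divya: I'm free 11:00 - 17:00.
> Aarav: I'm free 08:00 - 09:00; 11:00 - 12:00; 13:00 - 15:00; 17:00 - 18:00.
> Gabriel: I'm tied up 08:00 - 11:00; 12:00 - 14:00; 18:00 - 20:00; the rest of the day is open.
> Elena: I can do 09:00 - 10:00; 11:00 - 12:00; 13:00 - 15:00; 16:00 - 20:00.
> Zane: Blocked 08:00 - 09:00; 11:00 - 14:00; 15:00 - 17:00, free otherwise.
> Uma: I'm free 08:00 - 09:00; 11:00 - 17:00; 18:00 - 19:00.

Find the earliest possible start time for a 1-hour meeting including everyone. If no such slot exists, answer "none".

14:00

Divya free: 11:00-17:00.
Aarav free: 08:00-09:00, 11:00-12:00, 13:00-15:00, 17:00-18:00.
Gabriel free: 11:00-12:00, 14:00-18:00 (invert busy blocks within the working day).
Elena free: 09:00-10:00, 11:00-12:00, 13:00-15:00, 16:00-20:00.
Zane free: 09:00-11:00, 14:00-15:00, 17:00-20:00 (invert busy blocks within the working day).
Uma free: 08:00-09:00, 11:00-17:00, 18:00-19:00.
Divya ∩ Aarav: 11:00-12:00, 13:00-15:00.
Divya ∩ Aarav ∩ Gabriel: 11:00-12:00, 14:00-15:00.
Divya ∩ Aarav ∩ Gabriel ∩ Elena: 11:00-12:00, 14:00-15:00.
Divya ∩ Aarav ∩ Gabriel ∩ Elena ∩ Zane: 14:00-15:00.
Divya ∩ Aarav ∩ Gabriel ∩ Elena ∩ Zane ∩ Uma: 14:00-15:00.
The first common window of at least 60 minutes is 14:00-15:00, so the earliest start is 14:00.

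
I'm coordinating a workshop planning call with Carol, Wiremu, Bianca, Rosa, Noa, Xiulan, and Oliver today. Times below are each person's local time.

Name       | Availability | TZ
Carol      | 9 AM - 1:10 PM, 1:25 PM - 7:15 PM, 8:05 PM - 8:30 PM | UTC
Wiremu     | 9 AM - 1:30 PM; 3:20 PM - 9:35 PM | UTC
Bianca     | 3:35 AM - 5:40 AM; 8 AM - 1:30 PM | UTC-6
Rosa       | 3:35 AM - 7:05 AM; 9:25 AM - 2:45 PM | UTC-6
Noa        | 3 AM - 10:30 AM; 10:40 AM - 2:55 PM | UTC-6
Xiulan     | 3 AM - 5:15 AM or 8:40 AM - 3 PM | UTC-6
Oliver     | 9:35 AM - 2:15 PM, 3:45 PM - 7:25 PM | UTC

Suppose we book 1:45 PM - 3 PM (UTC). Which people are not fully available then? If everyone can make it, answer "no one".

Carol in UTC: 09:00-13:10, 13:25-19:15, 20:05-20:30.
Wiremu in UTC: 09:00-13:30, 15:20-21:35.
Bianca in UTC: 09:35-11:40, 14:00-19:30 (add 6h to convert from UTC-6).
Rosa in UTC: 09:35-13:05, 15:25-20:45 (add 6h to convert from UTC-6).
Noa in UTC: 09:00-16:30, 16:40-20:55 (add 6h to convert from UTC-6).
Xiulan in UTC: 09:00-11:15, 14:40-21:00 (add 6h to convert from UTC-6).
Oliver in UTC: 09:35-14:15, 15:45-19:25.
Carol: free for 13:45-15:00. Wiremu: not fully free for 13:45-15:00. Bianca: not fully free for 13:45-15:00. Rosa: not fully free for 13:45-15:00. Noa: free for 13:45-15:00. Xiulan: not fully free for 13:45-15:00. Oliver: not fully free for 13:45-15:00.

Bianca, Oliver, Rosa, Wiremu, Xiulan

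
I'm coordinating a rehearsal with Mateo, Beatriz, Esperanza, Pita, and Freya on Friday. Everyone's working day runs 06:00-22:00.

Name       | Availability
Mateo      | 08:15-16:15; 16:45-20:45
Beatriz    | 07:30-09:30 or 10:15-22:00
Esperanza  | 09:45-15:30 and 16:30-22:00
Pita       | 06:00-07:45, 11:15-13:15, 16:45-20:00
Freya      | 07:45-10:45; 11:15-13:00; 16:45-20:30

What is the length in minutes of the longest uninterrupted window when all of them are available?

195

Mateo ∩ Beatriz: 08:15-09:30, 10:15-16:15, 16:45-20:45.
Mateo ∩ Beatriz ∩ Esperanza: 10:15-15:30, 16:45-20:45.
Mateo ∩ Beatriz ∩ Esperanza ∩ Pita: 11:15-13:15, 16:45-20:00.
Mateo ∩ Beatriz ∩ Esperanza ∩ Pita ∩ Freya: 11:15-13:00, 16:45-20:00.
The longest is 16:45-20:00 at 195 minutes.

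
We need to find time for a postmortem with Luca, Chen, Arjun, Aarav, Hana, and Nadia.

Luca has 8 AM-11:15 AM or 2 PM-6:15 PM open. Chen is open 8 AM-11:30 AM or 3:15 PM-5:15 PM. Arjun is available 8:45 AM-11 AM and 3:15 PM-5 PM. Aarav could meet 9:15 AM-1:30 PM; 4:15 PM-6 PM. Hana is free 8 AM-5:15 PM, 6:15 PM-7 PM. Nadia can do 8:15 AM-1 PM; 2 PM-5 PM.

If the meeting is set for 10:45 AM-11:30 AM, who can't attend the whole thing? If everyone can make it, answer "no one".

Arjun, Luca

Luca: not fully free for 10:45-11:30. Chen: free for 10:45-11:30. Arjun: not fully free for 10:45-11:30. Aarav: free for 10:45-11:30. Hana: free for 10:45-11:30. Nadia: free for 10:45-11:30.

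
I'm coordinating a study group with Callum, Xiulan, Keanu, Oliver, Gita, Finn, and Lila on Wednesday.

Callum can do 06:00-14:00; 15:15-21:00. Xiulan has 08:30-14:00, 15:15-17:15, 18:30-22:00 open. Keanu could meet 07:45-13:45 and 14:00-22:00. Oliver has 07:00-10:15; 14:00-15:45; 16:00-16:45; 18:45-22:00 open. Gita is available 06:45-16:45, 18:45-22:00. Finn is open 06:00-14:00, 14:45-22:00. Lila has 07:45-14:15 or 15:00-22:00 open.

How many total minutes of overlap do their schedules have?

315

Callum ∩ Xiulan: 08:30-14:00, 15:15-17:15, 18:30-21:00.
Callum ∩ Xiulan ∩ Keanu: 08:30-13:45, 15:15-17:15, 18:30-21:00.
Callum ∩ Xiulan ∩ Keanu ∩ Oliver: 08:30-10:15, 15:15-15:45, 16:00-16:45, 18:45-21:00.
Callum ∩ Xiulan ∩ Keanu ∩ Oliver ∩ Gita: 08:30-10:15, 15:15-15:45, 16:00-16:45, 18:45-21:00.
Callum ∩ Xiulan ∩ Keanu ∩ Oliver ∩ Gita ∩ Finn: 08:30-10:15, 15:15-15:45, 16:00-16:45, 18:45-21:00.
Callum ∩ Xiulan ∩ Keanu ∩ Oliver ∩ Gita ∩ Finn ∩ Lila: 08:30-10:15, 15:15-15:45, 16:00-16:45, 18:45-21:00.
Summing the common windows: 105 + 30 + 45 + 135 = 315 minutes.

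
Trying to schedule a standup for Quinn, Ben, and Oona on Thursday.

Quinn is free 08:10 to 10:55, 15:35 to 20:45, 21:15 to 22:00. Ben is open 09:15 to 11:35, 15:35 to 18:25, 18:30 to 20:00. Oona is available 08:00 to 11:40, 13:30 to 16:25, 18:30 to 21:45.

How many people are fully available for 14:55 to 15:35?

1

Oona can make the full 14:55-15:35 slot — that's 1.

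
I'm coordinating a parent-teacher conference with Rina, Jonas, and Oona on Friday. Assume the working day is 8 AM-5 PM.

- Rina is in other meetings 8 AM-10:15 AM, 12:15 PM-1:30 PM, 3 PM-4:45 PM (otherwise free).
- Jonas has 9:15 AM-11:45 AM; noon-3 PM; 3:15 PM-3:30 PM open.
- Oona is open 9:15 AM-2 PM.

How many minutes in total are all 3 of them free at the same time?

Rina free: 10:15-12:15, 13:30-15:00, 16:45-17:00 (invert busy blocks within the working day).
Jonas free: 09:15-11:45, 12:00-15:00, 15:15-15:30.
Oona free: 09:15-14:00.
Rina ∩ Jonas: 10:15-11:45, 12:00-12:15, 13:30-15:00.
Rina ∩ Jonas ∩ Oona: 10:15-11:45, 12:00-12:15, 13:30-14:00.
Summing the common windows: 90 + 15 + 30 = 135 minutes.

135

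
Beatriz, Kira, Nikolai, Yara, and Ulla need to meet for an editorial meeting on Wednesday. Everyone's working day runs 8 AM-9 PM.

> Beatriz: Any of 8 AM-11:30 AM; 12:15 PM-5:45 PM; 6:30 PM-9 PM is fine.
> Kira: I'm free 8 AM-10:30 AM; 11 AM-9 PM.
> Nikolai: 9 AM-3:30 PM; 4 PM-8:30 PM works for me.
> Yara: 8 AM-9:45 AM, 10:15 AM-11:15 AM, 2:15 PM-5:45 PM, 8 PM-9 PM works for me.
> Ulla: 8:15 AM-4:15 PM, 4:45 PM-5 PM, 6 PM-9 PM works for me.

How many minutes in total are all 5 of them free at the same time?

210

Beatriz ∩ Kira: 08:00-10:30, 11:00-11:30, 12:15-17:45, 18:30-21:00.
Beatriz ∩ Kira ∩ Nikolai: 09:00-10:30, 11:00-11:30, 12:15-15:30, 16:00-17:45, 18:30-20:30.
Beatriz ∩ Kira ∩ Nikolai ∩ Yara: 09:00-09:45, 10:15-10:30, 11:00-11:15, 14:15-15:30, 16:00-17:45, 20:00-20:30.
Beatriz ∩ Kira ∩ Nikolai ∩ Yara ∩ Ulla: 09:00-09:45, 10:15-10:30, 11:00-11:15, 14:15-15:30, 16:00-16:15, 16:45-17:00, 20:00-20:30.
Summing the common windows: 45 + 15 + 15 + 75 + 15 + 15 + 30 = 210 minutes.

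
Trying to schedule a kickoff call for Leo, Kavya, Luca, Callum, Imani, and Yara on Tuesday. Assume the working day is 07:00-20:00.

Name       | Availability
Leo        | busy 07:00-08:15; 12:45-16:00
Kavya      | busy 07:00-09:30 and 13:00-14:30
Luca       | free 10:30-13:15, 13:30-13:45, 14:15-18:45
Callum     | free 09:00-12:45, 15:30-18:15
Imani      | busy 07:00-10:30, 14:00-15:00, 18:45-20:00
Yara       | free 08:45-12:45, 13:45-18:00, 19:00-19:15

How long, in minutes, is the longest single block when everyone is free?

Leo free: 08:15-12:45, 16:00-20:00 (invert busy blocks within the working day).
Kavya free: 09:30-13:00, 14:30-20:00 (invert busy blocks within the working day).
Luca free: 10:30-13:15, 13:30-13:45, 14:15-18:45.
Callum free: 09:00-12:45, 15:30-18:15.
Imani free: 10:30-14:00, 15:00-18:45 (invert busy blocks within the working day).
Yara free: 08:45-12:45, 13:45-18:00, 19:00-19:15.
Leo ∩ Kavya: 09:30-12:45, 16:00-20:00.
Leo ∩ Kavya ∩ Luca: 10:30-12:45, 16:00-18:45.
Leo ∩ Kavya ∩ Luca ∩ Callum: 10:30-12:45, 16:00-18:15.
Leo ∩ Kavya ∩ Luca ∩ Callum ∩ Imani: 10:30-12:45, 16:00-18:15.
Leo ∩ Kavya ∩ Luca ∩ Callum ∩ Imani ∩ Yara: 10:30-12:45, 16:00-18:00.
The longest is 10:30-12:45 at 135 minutes.

135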